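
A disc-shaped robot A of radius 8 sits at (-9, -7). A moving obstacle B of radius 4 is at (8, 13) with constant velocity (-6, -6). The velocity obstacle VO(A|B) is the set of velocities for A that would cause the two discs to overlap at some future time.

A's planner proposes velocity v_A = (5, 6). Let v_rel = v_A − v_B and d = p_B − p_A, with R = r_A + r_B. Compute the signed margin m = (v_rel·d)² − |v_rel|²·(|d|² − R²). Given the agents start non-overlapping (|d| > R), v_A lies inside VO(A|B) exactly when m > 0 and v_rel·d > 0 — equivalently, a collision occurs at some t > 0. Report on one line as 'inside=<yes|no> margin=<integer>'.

d = (17, 20),  |d|² = 689;  R = 8+4 = 12,  c = 689−12² = 545
v_rel = (11, 12),  |v_rel|² = 265;  v_rel·d = (11)·(17) + (12)·(20) = 427
265·t² − 854·t + 545 = 0  ⇒  m = 427² − 265·545 = 37904
m = 37904 > 0,  v_rel·d = 427 > 0  ⇒  inside

inside=yes margin=37904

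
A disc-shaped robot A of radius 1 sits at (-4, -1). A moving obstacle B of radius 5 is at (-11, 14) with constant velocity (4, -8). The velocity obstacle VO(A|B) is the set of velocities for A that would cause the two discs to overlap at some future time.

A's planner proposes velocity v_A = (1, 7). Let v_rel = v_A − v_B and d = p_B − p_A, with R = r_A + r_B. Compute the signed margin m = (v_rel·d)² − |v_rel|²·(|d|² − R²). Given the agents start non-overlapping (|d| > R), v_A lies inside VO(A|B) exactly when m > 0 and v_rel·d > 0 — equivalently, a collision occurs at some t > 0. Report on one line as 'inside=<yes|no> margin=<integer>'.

d = (-7, 15),  |d|² = 274;  R = 1+5 = 6,  c = 274−6² = 238
v_rel = (-3, 15),  |v_rel|² = 234;  v_rel·d = (-3)·(-7) + (15)·(15) = 246
234·t² − 492·t + 238 = 0  ⇒  m = 246² − 234·238 = 4824
m = 4824 > 0,  v_rel·d = 246 > 0  ⇒  inside

inside=yes margin=4824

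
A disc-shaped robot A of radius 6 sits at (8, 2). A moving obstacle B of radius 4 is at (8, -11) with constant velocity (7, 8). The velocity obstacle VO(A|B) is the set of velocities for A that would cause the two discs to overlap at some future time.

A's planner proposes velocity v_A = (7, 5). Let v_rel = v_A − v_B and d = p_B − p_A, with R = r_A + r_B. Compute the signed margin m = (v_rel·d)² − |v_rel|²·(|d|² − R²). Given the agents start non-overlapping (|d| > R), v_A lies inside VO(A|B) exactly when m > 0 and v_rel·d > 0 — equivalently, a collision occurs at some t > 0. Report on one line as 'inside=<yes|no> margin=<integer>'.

d = (0, -13),  |d|² = 169;  R = 6+4 = 10,  c = 169−10² = 69
v_rel = (0, -3),  |v_rel|² = 9;  v_rel·d = (0)·(0) + (-3)·(-13) = 39
9·t² − 78·t + 69 = 0  ⇒  m = 39² − 9·69 = 900
m = 900 > 0,  v_rel·d = 39 > 0  ⇒  inside

inside=yes margin=900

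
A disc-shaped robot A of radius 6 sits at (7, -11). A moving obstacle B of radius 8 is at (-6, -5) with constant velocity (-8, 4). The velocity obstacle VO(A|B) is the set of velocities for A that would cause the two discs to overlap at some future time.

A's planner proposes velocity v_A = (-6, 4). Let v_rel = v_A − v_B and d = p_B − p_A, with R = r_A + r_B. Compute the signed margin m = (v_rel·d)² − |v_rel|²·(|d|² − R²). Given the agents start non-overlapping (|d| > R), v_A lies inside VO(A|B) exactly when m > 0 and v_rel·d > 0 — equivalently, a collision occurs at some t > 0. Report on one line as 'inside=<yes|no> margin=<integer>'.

d = (-13, 6),  |d|² = 205;  R = 6+8 = 14,  c = 205−14² = 9
v_rel = (2, 0),  |v_rel|² = 4;  v_rel·d = (2)·(-13) + (0)·(6) = -26
4·t² + 52·t + 9 = 0  ⇒  m = (-26)² − 4·9 = 640
m = 640 > 0,  v_rel·d = -26 < 0  ⇒  outside

inside=no margin=640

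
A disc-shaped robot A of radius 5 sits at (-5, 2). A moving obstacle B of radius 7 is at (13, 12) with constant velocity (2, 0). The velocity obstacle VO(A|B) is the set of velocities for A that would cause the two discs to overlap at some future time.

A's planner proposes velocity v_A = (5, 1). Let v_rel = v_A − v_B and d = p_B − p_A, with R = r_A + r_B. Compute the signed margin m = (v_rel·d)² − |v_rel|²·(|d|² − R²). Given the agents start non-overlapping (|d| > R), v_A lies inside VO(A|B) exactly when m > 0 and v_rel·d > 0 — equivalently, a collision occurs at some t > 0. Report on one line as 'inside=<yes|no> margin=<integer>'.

d = (18, 10),  |d|² = 424;  R = 5+7 = 12,  c = 424−12² = 280
v_rel = (3, 1),  |v_rel|² = 10;  v_rel·d = (3)·(18) + (1)·(10) = 64
10·t² − 128·t + 280 = 0  ⇒  m = 64² − 10·280 = 1296
m = 1296 > 0,  v_rel·d = 64 > 0  ⇒  inside

inside=yes margin=1296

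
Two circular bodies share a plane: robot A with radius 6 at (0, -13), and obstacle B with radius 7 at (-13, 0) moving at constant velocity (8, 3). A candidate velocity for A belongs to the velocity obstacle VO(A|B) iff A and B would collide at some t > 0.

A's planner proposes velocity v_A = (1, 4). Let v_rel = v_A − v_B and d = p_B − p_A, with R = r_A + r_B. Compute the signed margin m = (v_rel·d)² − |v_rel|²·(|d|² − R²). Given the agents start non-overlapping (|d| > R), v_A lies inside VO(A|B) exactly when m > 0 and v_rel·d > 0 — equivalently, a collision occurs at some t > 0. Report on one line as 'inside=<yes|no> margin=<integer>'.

d = (-13, 13),  |d|² = 338;  R = 6+7 = 13,  c = 338−13² = 169
v_rel = (-7, 1),  |v_rel|² = 50;  v_rel·d = (-7)·(-13) + (1)·(13) = 104
50·t² − 208·t + 169 = 0  ⇒  m = 104² − 50·169 = 2366
m = 2366 > 0,  v_rel·d = 104 > 0  ⇒  inside

inside=yes margin=2366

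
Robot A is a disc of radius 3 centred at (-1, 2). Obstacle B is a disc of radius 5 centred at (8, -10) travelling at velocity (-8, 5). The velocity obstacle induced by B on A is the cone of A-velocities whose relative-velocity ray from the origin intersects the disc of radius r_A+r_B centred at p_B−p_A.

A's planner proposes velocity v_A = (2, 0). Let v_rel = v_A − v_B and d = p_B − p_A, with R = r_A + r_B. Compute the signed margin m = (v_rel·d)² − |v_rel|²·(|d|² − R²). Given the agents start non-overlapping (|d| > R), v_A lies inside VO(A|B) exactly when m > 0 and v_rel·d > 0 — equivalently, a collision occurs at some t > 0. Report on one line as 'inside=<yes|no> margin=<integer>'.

d = (9, -12),  |d|² = 225;  R = 3+5 = 8,  c = 225−8² = 161
v_rel = (10, -5),  |v_rel|² = 125;  v_rel·d = (10)·(9) + (-5)·(-12) = 150
125·t² − 300·t + 161 = 0  ⇒  m = 150² − 125·161 = 2375
m = 2375 > 0,  v_rel·d = 150 > 0  ⇒  inside

inside=yes margin=2375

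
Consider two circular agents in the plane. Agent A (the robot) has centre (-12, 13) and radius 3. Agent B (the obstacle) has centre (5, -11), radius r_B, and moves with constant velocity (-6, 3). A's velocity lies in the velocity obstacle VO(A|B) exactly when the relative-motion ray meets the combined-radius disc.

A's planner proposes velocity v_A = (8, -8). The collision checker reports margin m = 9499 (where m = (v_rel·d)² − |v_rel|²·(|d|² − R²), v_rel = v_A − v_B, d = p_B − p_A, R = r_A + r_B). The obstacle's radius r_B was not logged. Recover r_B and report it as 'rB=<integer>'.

m = 9499
d = (17, -24);  v_rel = (14, -11),  |v_rel|² = 317
v_rel×d = (14)·(-24) − (-11)·(17) = -149
since m = R²·317 − (-149)²:  R² = (22201 + 9499) / 317 = 100
R = √100 = 10  ⇒  r_B = 10 − 3 = 7

rB=7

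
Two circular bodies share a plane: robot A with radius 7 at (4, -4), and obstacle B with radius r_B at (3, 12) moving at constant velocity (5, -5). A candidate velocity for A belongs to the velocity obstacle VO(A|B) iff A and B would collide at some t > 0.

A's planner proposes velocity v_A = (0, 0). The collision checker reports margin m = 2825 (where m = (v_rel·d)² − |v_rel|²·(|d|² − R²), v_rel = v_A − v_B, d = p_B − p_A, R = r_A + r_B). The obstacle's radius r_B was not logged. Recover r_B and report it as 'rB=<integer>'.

m = 2825
d = (-1, 16);  v_rel = (-5, 5),  |v_rel|² = 50
v_rel×d = (-5)·(16) − (5)·(-1) = -75
since m = R²·50 − (-75)²:  R² = (5625 + 2825) / 50 = 169
R = √169 = 13  ⇒  r_B = 13 − 7 = 6

rB=6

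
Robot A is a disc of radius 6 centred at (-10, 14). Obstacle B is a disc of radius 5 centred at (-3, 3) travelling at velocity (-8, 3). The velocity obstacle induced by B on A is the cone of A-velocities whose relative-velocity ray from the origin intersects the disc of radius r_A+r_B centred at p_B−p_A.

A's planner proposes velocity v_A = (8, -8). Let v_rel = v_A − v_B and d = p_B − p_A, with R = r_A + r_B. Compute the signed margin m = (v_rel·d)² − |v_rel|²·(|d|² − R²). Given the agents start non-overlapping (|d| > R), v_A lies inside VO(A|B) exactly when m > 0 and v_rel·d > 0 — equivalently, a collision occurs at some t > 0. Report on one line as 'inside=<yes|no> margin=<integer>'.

d = (7, -11),  |d|² = 170;  R = 6+5 = 11,  c = 170−11² = 49
v_rel = (16, -11),  |v_rel|² = 377;  v_rel·d = (16)·(7) + (-11)·(-11) = 233
377·t² − 466·t + 49 = 0  ⇒  m = 233² − 377·49 = 35816
m = 35816 > 0,  v_rel·d = 233 > 0  ⇒  inside

inside=yes margin=35816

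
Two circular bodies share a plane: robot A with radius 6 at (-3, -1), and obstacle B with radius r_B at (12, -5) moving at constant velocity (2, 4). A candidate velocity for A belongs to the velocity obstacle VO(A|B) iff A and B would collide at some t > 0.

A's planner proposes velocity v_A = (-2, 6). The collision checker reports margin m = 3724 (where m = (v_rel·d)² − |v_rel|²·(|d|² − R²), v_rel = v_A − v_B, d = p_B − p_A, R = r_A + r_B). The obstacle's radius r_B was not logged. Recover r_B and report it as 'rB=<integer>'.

m = 3724
d = (15, -4);  v_rel = (-4, 2),  |v_rel|² = 20
v_rel×d = (-4)·(-4) − (2)·(15) = -14
since m = R²·20 − (-14)²:  R² = (196 + 3724) / 20 = 196
R = √196 = 14  ⇒  r_B = 14 − 6 = 8

rB=8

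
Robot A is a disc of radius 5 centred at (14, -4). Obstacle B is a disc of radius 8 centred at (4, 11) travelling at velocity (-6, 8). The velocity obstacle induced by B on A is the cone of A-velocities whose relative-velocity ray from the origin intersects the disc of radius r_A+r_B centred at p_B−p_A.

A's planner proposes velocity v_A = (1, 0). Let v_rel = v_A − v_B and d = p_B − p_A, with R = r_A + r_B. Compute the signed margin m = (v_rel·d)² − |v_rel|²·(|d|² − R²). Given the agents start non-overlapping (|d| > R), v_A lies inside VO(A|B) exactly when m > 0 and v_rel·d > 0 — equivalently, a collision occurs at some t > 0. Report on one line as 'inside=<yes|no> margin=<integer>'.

d = (-10, 15),  |d|² = 325;  R = 5+8 = 13,  c = 325−13² = 156
v_rel = (7, -8),  |v_rel|² = 113;  v_rel·d = (7)·(-10) + (-8)·(15) = -190
113·t² + 380·t + 156 = 0  ⇒  m = (-190)² − 113·156 = 18472
m = 18472 > 0,  v_rel·d = -190 < 0  ⇒  outside

inside=no margin=18472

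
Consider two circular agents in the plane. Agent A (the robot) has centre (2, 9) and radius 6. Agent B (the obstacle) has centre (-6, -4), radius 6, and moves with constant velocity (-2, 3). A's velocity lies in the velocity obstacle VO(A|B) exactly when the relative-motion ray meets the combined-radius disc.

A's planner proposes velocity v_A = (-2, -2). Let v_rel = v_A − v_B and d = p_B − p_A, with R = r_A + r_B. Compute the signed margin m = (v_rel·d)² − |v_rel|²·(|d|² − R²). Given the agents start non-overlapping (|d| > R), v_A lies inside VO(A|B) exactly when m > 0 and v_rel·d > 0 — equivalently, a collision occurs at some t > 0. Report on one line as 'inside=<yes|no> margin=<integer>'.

d = (-8, -13),  |d|² = 233;  R = 6+6 = 12,  c = 233−12² = 89
v_rel = (0, -5),  |v_rel|² = 25;  v_rel·d = (0)·(-8) + (-5)·(-13) = 65
25·t² − 130·t + 89 = 0  ⇒  m = 65² − 25·89 = 2000
m = 2000 > 0,  v_rel·d = 65 > 0  ⇒  inside

inside=yes margin=2000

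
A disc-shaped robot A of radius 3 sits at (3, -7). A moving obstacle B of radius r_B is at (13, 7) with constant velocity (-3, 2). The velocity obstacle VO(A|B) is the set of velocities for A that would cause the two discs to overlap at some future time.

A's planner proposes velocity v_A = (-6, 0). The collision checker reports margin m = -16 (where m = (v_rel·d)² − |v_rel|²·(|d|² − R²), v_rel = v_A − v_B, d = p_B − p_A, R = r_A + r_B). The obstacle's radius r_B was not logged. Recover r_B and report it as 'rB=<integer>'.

m = -16
d = (10, 14);  v_rel = (-3, -2),  |v_rel|² = 13
v_rel×d = (-3)·(14) − (-2)·(10) = -22
since m = R²·13 − (-22)²:  R² = (484 + -16) / 13 = 36
R = √36 = 6  ⇒  r_B = 6 − 3 = 3

rB=3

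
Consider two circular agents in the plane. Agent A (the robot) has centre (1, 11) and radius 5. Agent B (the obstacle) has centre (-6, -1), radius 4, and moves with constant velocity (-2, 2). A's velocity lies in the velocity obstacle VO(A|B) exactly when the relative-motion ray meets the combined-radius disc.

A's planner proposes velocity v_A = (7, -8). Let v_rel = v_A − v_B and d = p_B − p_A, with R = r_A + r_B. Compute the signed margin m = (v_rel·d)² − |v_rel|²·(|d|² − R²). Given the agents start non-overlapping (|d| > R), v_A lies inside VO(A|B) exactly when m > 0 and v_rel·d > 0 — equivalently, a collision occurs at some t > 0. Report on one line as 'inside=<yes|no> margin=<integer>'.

d = (-7, -12),  |d|² = 193;  R = 5+4 = 9,  c = 193−9² = 112
v_rel = (9, -10),  |v_rel|² = 181;  v_rel·d = (9)·(-7) + (-10)·(-12) = 57
181·t² − 114·t + 112 = 0  ⇒  m = 57² − 181·112 = -17023
m = -17023 < 0,  v_rel·d = 57 > 0  ⇒  outside

inside=no margin=-17023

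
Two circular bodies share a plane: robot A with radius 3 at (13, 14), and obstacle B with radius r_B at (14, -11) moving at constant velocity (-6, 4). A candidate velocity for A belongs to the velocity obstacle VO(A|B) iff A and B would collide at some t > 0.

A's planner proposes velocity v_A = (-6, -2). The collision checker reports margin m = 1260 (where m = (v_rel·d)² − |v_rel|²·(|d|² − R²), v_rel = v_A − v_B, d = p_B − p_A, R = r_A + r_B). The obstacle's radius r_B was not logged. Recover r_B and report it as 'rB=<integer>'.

m = 1260
d = (1, -25);  v_rel = (0, -6),  |v_rel|² = 36
v_rel×d = (0)·(-25) − (-6)·(1) = 6
since m = R²·36 − 6²:  R² = (36 + 1260) / 36 = 36
R = √36 = 6  ⇒  r_B = 6 − 3 = 3

rB=3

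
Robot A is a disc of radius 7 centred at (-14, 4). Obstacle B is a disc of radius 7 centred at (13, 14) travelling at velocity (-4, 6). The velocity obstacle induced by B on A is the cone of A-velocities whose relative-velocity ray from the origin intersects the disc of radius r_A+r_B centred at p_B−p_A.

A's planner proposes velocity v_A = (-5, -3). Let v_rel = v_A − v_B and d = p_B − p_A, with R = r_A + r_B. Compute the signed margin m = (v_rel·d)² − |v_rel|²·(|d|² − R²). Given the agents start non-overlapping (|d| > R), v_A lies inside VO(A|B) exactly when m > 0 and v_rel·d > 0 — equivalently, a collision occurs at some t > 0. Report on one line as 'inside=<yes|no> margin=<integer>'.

d = (27, 10),  |d|² = 829;  R = 7+7 = 14,  c = 829−14² = 633
v_rel = (-1, -9),  |v_rel|² = 82;  v_rel·d = (-1)·(27) + (-9)·(10) = -117
82·t² + 234·t + 633 = 0  ⇒  m = (-117)² − 82·633 = -38217
m = -38217 < 0,  v_rel·d = -117 < 0  ⇒  outside

inside=no margin=-38217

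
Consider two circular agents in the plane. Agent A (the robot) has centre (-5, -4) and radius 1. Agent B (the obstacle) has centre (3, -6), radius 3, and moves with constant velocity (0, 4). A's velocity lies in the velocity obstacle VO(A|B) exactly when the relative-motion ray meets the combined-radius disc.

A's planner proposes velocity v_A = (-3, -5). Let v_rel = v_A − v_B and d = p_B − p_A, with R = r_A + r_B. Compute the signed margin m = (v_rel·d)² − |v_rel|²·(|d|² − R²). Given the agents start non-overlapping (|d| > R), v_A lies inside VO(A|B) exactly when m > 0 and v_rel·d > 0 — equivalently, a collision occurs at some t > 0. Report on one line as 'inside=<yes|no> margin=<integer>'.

d = (8, -2),  |d|² = 68;  R = 1+3 = 4,  c = 68−4² = 52
v_rel = (-3, -9),  |v_rel|² = 90;  v_rel·d = (-3)·(8) + (-9)·(-2) = -6
90·t² + 12·t + 52 = 0  ⇒  m = (-6)² − 90·52 = -4644
m = -4644 < 0,  v_rel·d = -6 < 0  ⇒  outside

inside=no margin=-4644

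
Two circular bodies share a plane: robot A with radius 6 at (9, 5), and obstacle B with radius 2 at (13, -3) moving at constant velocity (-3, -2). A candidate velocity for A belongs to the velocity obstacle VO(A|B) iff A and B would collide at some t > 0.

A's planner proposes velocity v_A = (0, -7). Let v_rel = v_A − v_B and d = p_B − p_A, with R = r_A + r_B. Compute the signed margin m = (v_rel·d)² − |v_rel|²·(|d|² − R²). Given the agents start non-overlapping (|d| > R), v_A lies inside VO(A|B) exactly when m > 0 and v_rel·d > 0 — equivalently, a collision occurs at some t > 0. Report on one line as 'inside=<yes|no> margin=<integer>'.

d = (4, -8),  |d|² = 80;  R = 6+2 = 8,  c = 80−8² = 16
v_rel = (3, -5),  |v_rel|² = 34;  v_rel·d = (3)·(4) + (-5)·(-8) = 52
34·t² − 104·t + 16 = 0  ⇒  m = 52² − 34·16 = 2160
m = 2160 > 0,  v_rel·d = 52 > 0  ⇒  inside

inside=yes margin=2160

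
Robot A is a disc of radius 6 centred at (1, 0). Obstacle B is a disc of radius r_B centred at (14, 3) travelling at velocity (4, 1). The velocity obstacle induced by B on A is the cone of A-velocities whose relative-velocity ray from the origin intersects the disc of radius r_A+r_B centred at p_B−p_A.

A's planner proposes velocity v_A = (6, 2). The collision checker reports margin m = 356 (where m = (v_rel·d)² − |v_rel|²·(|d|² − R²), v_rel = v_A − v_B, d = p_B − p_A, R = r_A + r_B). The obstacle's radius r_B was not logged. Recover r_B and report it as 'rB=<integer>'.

m = 356
d = (13, 3);  v_rel = (2, 1),  |v_rel|² = 5
v_rel×d = (2)·(3) − (1)·(13) = -7
since m = R²·5 − (-7)²:  R² = (49 + 356) / 5 = 81
R = √81 = 9  ⇒  r_B = 9 − 6 = 3

rB=3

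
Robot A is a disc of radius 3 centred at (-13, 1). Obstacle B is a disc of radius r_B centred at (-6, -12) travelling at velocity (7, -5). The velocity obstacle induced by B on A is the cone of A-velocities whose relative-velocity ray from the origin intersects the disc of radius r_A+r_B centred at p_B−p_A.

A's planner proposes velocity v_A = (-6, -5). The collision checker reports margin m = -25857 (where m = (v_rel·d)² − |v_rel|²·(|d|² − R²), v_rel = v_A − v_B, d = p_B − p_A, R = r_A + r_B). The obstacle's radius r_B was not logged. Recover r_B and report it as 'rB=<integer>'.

m = -25857
d = (7, -13);  v_rel = (-13, 0),  |v_rel|² = 169
v_rel×d = (-13)·(-13) − (0)·(7) = 169
since m = R²·169 − 169²:  R² = (28561 + -25857) / 169 = 16
R = √16 = 4  ⇒  r_B = 4 − 3 = 1

rB=1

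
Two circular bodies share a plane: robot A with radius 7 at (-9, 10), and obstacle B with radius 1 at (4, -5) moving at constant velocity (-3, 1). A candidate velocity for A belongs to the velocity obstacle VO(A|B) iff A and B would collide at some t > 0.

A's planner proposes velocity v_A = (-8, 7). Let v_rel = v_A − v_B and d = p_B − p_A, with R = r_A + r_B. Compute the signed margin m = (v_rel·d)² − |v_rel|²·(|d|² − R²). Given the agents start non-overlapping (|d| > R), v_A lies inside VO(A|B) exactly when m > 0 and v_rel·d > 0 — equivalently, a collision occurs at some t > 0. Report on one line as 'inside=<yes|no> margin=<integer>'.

d = (13, -15),  |d|² = 394;  R = 7+1 = 8,  c = 394−8² = 330
v_rel = (-5, 6),  |v_rel|² = 61;  v_rel·d = (-5)·(13) + (6)·(-15) = -155
61·t² + 310·t + 330 = 0  ⇒  m = (-155)² − 61·330 = 3895
m = 3895 > 0,  v_rel·d = -155 < 0  ⇒  outside

inside=no margin=3895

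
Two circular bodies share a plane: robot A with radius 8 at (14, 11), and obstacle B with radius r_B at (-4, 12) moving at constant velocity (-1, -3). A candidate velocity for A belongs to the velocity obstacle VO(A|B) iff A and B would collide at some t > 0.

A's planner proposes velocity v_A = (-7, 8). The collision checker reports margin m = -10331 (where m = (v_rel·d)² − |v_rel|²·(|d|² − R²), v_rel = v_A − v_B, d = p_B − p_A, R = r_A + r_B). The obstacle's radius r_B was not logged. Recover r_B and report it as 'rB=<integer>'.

m = -10331
d = (-18, 1);  v_rel = (-6, 11),  |v_rel|² = 157
v_rel×d = (-6)·(1) − (11)·(-18) = 192
since m = R²·157 − 192²:  R² = (36864 + -10331) / 157 = 169
R = √169 = 13  ⇒  r_B = 13 − 8 = 5

rB=5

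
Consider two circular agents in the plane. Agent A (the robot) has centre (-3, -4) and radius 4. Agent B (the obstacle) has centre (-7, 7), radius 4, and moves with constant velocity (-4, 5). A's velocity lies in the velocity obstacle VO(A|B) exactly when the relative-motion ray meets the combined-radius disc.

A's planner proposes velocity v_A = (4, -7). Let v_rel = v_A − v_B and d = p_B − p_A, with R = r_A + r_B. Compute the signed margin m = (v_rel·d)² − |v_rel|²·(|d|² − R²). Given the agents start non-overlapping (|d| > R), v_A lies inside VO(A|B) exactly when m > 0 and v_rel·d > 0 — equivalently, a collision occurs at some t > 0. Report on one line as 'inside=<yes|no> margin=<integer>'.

d = (-4, 11),  |d|² = 137;  R = 4+4 = 8,  c = 137−8² = 73
v_rel = (8, -12),  |v_rel|² = 208;  v_rel·d = (8)·(-4) + (-12)·(11) = -164
208·t² + 328·t + 73 = 0  ⇒  m = (-164)² − 208·73 = 11712
m = 11712 > 0,  v_rel·d = -164 < 0  ⇒  outside

inside=no margin=11712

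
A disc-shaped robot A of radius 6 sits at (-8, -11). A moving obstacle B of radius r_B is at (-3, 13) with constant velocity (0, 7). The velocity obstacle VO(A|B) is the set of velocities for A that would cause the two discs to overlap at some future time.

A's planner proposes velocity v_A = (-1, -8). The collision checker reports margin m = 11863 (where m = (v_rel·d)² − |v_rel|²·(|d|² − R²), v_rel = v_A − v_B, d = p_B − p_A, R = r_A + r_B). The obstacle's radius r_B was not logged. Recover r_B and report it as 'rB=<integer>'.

m = 11863
d = (5, 24);  v_rel = (-1, -15),  |v_rel|² = 226
v_rel×d = (-1)·(24) − (-15)·(5) = 51
since m = R²·226 − 51²:  R² = (2601 + 11863) / 226 = 64
R = √64 = 8  ⇒  r_B = 8 − 6 = 2

rB=2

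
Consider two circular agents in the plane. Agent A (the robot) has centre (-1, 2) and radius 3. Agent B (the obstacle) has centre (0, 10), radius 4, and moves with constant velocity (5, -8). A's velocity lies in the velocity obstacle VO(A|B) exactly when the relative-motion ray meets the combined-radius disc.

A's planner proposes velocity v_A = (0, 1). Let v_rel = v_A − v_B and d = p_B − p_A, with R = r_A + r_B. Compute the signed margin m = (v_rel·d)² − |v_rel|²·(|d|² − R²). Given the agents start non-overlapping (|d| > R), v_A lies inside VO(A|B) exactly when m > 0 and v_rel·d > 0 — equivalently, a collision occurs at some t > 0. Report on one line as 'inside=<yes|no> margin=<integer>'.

d = (1, 8),  |d|² = 65;  R = 3+4 = 7,  c = 65−7² = 16
v_rel = (-5, 9),  |v_rel|² = 106;  v_rel·d = (-5)·(1) + (9)·(8) = 67
106·t² − 134·t + 16 = 0  ⇒  m = 67² − 106·16 = 2793
m = 2793 > 0,  v_rel·d = 67 > 0  ⇒  inside

inside=yes margin=2793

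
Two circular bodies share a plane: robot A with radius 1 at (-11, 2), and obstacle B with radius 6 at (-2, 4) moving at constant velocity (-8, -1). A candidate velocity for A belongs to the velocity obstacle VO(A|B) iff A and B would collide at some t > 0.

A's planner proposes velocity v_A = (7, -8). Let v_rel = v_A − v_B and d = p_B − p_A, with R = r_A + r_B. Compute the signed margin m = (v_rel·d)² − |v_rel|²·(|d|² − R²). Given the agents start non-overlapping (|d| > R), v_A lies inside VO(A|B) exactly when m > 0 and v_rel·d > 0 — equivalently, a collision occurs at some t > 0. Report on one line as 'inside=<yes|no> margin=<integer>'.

d = (9, 2),  |d|² = 85;  R = 1+6 = 7,  c = 85−7² = 36
v_rel = (15, -7),  |v_rel|² = 274;  v_rel·d = (15)·(9) + (-7)·(2) = 121
274·t² − 242·t + 36 = 0  ⇒  m = 121² − 274·36 = 4777
m = 4777 > 0,  v_rel·d = 121 > 0  ⇒  inside

inside=yes margin=4777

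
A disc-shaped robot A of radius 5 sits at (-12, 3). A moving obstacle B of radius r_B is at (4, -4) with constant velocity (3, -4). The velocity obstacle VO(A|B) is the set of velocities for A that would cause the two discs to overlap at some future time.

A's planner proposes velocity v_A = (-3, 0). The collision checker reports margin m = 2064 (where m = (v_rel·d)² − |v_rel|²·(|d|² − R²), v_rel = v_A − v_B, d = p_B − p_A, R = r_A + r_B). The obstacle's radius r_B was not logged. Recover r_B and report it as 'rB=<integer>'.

m = 2064
d = (16, -7);  v_rel = (-6, 4),  |v_rel|² = 52
v_rel×d = (-6)·(-7) − (4)·(16) = -22
since m = R²·52 − (-22)²:  R² = (484 + 2064) / 52 = 49
R = √49 = 7  ⇒  r_B = 7 − 5 = 2

rB=2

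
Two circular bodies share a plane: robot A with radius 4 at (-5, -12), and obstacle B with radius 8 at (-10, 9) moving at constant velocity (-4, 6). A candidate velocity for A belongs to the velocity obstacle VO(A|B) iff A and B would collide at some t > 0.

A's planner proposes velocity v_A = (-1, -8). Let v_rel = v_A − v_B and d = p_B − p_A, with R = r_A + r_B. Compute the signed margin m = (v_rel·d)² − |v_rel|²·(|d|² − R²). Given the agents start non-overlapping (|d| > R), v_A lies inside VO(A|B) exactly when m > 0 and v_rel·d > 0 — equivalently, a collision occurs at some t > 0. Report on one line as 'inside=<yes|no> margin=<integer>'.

d = (-5, 21),  |d|² = 466;  R = 4+8 = 12,  c = 466−12² = 322
v_rel = (3, -14),  |v_rel|² = 205;  v_rel·d = (3)·(-5) + (-14)·(21) = -309
205·t² + 618·t + 322 = 0  ⇒  m = (-309)² − 205·322 = 29471
m = 29471 > 0,  v_rel·d = -309 < 0  ⇒  outside

inside=no margin=29471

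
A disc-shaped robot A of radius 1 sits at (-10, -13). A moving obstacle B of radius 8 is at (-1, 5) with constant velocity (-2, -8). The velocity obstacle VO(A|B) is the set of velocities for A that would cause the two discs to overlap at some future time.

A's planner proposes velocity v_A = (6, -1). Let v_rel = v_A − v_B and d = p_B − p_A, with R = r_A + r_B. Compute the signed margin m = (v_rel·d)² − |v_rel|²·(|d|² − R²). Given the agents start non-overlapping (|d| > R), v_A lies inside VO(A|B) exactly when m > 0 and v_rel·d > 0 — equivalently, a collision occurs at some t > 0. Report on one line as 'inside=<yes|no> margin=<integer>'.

d = (9, 18),  |d|² = 405;  R = 1+8 = 9,  c = 405−9² = 324
v_rel = (8, 7),  |v_rel|² = 113;  v_rel·d = (8)·(9) + (7)·(18) = 198
113·t² − 396·t + 324 = 0  ⇒  m = 198² − 113·324 = 2592
m = 2592 > 0,  v_rel·d = 198 > 0  ⇒  inside

inside=yes margin=2592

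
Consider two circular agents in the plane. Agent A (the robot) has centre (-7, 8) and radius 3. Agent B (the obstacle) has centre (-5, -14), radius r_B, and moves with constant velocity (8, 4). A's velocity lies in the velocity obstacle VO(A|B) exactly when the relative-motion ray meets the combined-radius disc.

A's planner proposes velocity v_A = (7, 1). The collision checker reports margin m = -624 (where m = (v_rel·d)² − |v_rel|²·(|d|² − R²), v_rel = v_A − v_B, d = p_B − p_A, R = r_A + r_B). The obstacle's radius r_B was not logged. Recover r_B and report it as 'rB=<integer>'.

m = -624
d = (2, -22);  v_rel = (-1, -3),  |v_rel|² = 10
v_rel×d = (-1)·(-22) − (-3)·(2) = 28
since m = R²·10 − 28²:  R² = (784 + -624) / 10 = 16
R = √16 = 4  ⇒  r_B = 4 − 3 = 1

rB=1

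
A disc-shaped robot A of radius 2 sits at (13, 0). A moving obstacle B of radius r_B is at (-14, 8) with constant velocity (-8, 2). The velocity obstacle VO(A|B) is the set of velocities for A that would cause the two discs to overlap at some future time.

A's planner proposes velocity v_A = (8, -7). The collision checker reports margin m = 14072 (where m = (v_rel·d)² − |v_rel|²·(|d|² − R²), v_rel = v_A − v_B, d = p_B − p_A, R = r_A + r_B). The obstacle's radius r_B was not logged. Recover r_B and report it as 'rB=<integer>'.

m = 14072
d = (-27, 8);  v_rel = (16, -9),  |v_rel|² = 337
v_rel×d = (16)·(8) − (-9)·(-27) = -115
since m = R²·337 − (-115)²:  R² = (13225 + 14072) / 337 = 81
R = √81 = 9  ⇒  r_B = 9 − 2 = 7

rB=7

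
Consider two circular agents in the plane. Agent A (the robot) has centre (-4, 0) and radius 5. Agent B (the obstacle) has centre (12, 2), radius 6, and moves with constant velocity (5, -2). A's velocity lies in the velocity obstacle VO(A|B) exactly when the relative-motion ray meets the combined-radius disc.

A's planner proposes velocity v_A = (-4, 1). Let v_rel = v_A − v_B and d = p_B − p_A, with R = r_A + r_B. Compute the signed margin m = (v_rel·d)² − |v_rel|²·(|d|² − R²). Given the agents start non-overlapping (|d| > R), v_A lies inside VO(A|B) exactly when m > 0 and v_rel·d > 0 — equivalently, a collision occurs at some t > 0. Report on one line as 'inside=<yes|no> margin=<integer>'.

d = (16, 2),  |d|² = 260;  R = 5+6 = 11,  c = 260−11² = 139
v_rel = (-9, 3),  |v_rel|² = 90;  v_rel·d = (-9)·(16) + (3)·(2) = -138
90·t² + 276·t + 139 = 0  ⇒  m = (-138)² − 90·139 = 6534
m = 6534 > 0,  v_rel·d = -138 < 0  ⇒  outside

inside=no margin=6534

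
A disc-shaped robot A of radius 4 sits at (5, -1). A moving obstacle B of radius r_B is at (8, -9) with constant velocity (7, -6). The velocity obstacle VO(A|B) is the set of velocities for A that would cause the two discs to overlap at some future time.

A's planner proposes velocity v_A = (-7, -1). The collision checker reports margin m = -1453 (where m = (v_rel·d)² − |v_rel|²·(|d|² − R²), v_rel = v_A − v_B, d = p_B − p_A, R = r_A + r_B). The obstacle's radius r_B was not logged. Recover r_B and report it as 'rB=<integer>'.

m = -1453
d = (3, -8);  v_rel = (-14, 5),  |v_rel|² = 221
v_rel×d = (-14)·(-8) − (5)·(3) = 97
since m = R²·221 − 97²:  R² = (9409 + -1453) / 221 = 36
R = √36 = 6  ⇒  r_B = 6 − 4 = 2

rB=2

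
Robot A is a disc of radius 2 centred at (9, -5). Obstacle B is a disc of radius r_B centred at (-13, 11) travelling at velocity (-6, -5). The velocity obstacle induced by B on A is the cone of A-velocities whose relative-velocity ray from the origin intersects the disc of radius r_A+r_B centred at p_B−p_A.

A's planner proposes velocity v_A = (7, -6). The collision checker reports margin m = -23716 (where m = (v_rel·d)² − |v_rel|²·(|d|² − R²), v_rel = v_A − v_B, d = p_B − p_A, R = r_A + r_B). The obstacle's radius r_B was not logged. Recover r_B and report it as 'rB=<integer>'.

m = -23716
d = (-22, 16);  v_rel = (13, -1),  |v_rel|² = 170
v_rel×d = (13)·(16) − (-1)·(-22) = 186
since m = R²·170 − 186²:  R² = (34596 + -23716) / 170 = 64
R = √64 = 8  ⇒  r_B = 8 − 2 = 6

rB=6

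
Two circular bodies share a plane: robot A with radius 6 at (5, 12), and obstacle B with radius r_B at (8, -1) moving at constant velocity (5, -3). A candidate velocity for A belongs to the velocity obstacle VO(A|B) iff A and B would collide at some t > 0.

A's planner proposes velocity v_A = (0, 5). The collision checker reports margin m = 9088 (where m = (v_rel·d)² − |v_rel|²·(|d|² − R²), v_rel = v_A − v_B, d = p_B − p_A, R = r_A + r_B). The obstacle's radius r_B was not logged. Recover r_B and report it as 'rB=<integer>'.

m = 9088
d = (3, -13);  v_rel = (-5, 8),  |v_rel|² = 89
v_rel×d = (-5)·(-13) − (8)·(3) = 41
since m = R²·89 − 41²:  R² = (1681 + 9088) / 89 = 121
R = √121 = 11  ⇒  r_B = 11 − 6 = 5

rB=5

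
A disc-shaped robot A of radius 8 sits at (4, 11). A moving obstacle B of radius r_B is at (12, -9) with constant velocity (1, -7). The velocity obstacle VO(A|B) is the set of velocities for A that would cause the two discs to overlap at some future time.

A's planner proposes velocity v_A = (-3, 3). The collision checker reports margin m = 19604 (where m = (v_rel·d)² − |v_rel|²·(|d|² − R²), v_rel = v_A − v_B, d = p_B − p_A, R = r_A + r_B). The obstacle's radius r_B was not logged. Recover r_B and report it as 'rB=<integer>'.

m = 19604
d = (8, -20);  v_rel = (-4, 10),  |v_rel|² = 116
v_rel×d = (-4)·(-20) − (10)·(8) = 0
since m = R²·116 − 0²:  R² = (0 + 19604) / 116 = 169
R = √169 = 13  ⇒  r_B = 13 − 8 = 5

rB=5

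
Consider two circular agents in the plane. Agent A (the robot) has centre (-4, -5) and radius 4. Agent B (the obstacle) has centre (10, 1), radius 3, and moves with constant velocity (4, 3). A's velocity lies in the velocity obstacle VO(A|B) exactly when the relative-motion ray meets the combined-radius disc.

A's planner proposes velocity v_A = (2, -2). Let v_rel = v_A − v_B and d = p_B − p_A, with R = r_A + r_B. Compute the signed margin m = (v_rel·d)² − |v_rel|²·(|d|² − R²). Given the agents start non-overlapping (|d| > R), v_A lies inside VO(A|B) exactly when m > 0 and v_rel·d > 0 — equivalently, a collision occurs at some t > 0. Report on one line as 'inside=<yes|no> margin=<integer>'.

d = (14, 6),  |d|² = 232;  R = 4+3 = 7,  c = 232−7² = 183
v_rel = (-2, -5),  |v_rel|² = 29;  v_rel·d = (-2)·(14) + (-5)·(6) = -58
29·t² + 116·t + 183 = 0  ⇒  m = (-58)² − 29·183 = -1943
m = -1943 < 0,  v_rel·d = -58 < 0  ⇒  outside

inside=no margin=-1943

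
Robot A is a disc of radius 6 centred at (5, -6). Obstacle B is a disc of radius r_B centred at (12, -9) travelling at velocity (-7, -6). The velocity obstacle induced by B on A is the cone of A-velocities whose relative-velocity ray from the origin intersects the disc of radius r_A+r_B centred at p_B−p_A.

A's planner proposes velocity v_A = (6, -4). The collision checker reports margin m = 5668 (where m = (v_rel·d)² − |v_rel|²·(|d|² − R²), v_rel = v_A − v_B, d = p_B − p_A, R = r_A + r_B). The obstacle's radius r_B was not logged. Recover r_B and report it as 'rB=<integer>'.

m = 5668
d = (7, -3);  v_rel = (13, 2),  |v_rel|² = 173
v_rel×d = (13)·(-3) − (2)·(7) = -53
since m = R²·173 − (-53)²:  R² = (2809 + 5668) / 173 = 49
R = √49 = 7  ⇒  r_B = 7 − 6 = 1

rB=1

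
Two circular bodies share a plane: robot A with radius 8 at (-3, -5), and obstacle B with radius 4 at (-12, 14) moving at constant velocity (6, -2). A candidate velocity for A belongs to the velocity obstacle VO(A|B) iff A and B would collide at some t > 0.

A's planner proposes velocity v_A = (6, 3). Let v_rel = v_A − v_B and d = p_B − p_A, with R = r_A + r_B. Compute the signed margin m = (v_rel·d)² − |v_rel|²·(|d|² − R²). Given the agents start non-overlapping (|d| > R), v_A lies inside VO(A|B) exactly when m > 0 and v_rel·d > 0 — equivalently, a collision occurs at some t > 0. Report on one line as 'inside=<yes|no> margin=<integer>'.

d = (-9, 19),  |d|² = 442;  R = 8+4 = 12,  c = 442−12² = 298
v_rel = (0, 5),  |v_rel|² = 25;  v_rel·d = (0)·(-9) + (5)·(19) = 95
25·t² − 190·t + 298 = 0  ⇒  m = 95² − 25·298 = 1575
m = 1575 > 0,  v_rel·d = 95 > 0  ⇒  inside

inside=yes margin=1575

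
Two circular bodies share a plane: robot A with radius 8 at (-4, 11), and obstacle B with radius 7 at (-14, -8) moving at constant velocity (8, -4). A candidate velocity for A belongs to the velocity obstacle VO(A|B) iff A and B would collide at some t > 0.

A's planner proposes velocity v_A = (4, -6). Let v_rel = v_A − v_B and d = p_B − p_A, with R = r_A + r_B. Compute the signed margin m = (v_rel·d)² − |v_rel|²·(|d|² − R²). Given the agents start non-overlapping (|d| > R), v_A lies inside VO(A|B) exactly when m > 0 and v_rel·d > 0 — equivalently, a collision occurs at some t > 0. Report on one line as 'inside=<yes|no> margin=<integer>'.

d = (-10, -19),  |d|² = 461;  R = 8+7 = 15,  c = 461−15² = 236
v_rel = (-4, -2),  |v_rel|² = 20;  v_rel·d = (-4)·(-10) + (-2)·(-19) = 78
20·t² − 156·t + 236 = 0  ⇒  m = 78² − 20·236 = 1364
m = 1364 > 0,  v_rel·d = 78 > 0  ⇒  inside

inside=yes margin=1364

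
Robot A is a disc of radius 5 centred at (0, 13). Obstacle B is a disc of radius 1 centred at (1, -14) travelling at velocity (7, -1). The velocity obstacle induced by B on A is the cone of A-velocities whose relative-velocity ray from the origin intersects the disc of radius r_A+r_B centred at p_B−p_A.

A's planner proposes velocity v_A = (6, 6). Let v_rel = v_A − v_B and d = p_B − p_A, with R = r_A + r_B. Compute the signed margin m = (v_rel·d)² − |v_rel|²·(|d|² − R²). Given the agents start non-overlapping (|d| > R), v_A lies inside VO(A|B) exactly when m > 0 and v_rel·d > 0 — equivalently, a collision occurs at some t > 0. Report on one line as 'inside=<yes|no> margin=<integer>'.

d = (1, -27),  |d|² = 730;  R = 5+1 = 6,  c = 730−6² = 694
v_rel = (-1, 7),  |v_rel|² = 50;  v_rel·d = (-1)·(1) + (7)·(-27) = -190
50·t² + 380·t + 694 = 0  ⇒  m = (-190)² − 50·694 = 1400
m = 1400 > 0,  v_rel·d = -190 < 0  ⇒  outside

inside=no margin=1400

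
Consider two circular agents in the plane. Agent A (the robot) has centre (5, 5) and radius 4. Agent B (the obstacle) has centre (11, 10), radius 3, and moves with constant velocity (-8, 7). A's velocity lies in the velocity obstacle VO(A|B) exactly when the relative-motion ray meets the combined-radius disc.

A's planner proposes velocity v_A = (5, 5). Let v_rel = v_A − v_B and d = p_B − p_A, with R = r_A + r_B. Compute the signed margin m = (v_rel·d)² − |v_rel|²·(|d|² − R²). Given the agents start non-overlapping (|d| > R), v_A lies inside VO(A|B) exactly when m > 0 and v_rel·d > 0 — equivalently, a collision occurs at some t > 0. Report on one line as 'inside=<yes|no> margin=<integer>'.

d = (6, 5),  |d|² = 61;  R = 4+3 = 7,  c = 61−7² = 12
v_rel = (13, -2),  |v_rel|² = 173;  v_rel·d = (13)·(6) + (-2)·(5) = 68
173·t² − 136·t + 12 = 0  ⇒  m = 68² − 173·12 = 2548
m = 2548 > 0,  v_rel·d = 68 > 0  ⇒  inside

inside=yes margin=2548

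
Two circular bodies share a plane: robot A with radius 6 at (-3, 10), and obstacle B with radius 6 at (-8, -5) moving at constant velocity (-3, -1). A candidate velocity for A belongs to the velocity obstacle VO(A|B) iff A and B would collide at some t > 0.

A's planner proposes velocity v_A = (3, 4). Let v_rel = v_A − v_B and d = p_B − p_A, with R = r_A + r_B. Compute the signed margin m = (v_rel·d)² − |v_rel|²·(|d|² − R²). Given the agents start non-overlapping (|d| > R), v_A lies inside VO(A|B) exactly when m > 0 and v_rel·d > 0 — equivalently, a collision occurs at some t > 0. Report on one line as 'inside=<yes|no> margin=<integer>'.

d = (-5, -15),  |d|² = 250;  R = 6+6 = 12,  c = 250−12² = 106
v_rel = (6, 5),  |v_rel|² = 61;  v_rel·d = (6)·(-5) + (5)·(-15) = -105
61·t² + 210·t + 106 = 0  ⇒  m = (-105)² − 61·106 = 4559
m = 4559 > 0,  v_rel·d = -105 < 0  ⇒  outside

inside=no margin=4559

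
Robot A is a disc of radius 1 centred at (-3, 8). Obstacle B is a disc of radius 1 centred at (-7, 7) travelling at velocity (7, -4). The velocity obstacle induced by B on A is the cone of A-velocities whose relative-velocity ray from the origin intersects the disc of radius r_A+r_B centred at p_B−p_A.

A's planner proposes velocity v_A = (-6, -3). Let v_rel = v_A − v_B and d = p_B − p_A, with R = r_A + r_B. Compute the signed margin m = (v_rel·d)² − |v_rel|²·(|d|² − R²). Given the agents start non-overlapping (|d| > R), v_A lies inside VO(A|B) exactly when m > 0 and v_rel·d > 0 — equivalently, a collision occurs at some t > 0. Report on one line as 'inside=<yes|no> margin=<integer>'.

d = (-4, -1),  |d|² = 17;  R = 1+1 = 2,  c = 17−2² = 13
v_rel = (-13, 1),  |v_rel|² = 170;  v_rel·d = (-13)·(-4) + (1)·(-1) = 51
170·t² − 102·t + 13 = 0  ⇒  m = 51² − 170·13 = 391
m = 391 > 0,  v_rel·d = 51 > 0  ⇒  inside

inside=yes margin=391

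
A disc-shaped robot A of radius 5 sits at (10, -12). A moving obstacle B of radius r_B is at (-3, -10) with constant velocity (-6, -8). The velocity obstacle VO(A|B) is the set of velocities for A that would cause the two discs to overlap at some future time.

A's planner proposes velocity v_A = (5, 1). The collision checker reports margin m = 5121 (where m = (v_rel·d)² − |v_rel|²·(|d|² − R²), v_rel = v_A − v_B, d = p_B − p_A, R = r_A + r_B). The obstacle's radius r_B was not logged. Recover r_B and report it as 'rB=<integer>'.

m = 5121
d = (-13, 2);  v_rel = (11, 9),  |v_rel|² = 202
v_rel×d = (11)·(2) − (9)·(-13) = 139
since m = R²·202 − 139²:  R² = (19321 + 5121) / 202 = 121
R = √121 = 11  ⇒  r_B = 11 − 5 = 6

rB=6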